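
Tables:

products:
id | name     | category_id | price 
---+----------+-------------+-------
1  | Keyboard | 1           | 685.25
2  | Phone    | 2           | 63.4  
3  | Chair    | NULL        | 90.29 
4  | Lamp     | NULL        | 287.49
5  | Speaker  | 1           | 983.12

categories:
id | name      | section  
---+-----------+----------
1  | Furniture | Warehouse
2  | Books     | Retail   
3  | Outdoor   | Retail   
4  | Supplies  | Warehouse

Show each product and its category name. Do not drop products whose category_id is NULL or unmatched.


LEFT JOIN keeps every row from products (the left table); where category_id has no match in categories, the category columns become NULL. Walk through each product:
  - product 1 (Keyboard): category_id=1 -> matches Furniture
  - product 2 (Phone): category_id=2 -> matches Books
  - product 3 (Chair): category_id=NULL, no match -> kept with NULL
  - product 4 (Lamp): category_id=NULL, no match -> kept with NULL
  - product 5 (Speaker): category_id=1 -> matches Furniture
All 5 rows appear; 2 have NULL category.

SQL:
SELECT a.name, b.name AS category
FROM products a
LEFT JOIN categories b ON a.category_id = b.id

Result:
name     | category 
---------+----------
Keyboard | Furniture
Phone    | Books    
Chair    | NULL     
Lamp     | NULL     
Speaker  | Furniture


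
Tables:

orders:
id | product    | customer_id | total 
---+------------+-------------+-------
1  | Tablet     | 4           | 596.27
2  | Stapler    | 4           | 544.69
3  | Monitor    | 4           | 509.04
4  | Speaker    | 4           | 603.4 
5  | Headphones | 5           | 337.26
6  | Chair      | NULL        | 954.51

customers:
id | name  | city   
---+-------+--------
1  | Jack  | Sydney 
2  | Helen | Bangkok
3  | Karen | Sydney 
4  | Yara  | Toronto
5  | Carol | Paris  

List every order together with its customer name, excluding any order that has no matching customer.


INNER JOIN keeps only orders rows whose customer_id matches an id in customers. Walk through each order:
  - order 1 (Tablet): customer_id=4 -> matches Yara
  - order 2 (Stapler): customer_id=4 -> matches Yara
  - order 3 (Monitor): customer_id=4 -> matches Yara
  - order 4 (Speaker): customer_id=4 -> matches Yara
  - order 5 (Headphones): customer_id=5 -> matches Carol
  - order 6 (Chair): customer_id=NULL, no match -> dropped
So 1 of 6 rows is dropped.

SQL:
SELECT a.product, b.name AS customer
FROM orders a
INNER JOIN customers b ON a.customer_id = b.id

Result:
product    | customer
-----------+---------
Tablet     | Yara    
Stapler    | Yara    
Monitor    | Yara    
Speaker    | Yara    
Headphones | Carol   


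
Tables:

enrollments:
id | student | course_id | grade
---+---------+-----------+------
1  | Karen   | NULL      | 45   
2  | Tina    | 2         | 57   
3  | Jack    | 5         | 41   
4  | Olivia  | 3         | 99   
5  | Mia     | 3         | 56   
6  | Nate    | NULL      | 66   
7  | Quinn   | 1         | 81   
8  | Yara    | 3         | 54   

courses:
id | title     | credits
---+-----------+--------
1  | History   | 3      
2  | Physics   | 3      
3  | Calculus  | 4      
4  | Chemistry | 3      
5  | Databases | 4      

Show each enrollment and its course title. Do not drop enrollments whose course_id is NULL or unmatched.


LEFT JOIN keeps every row from enrollments (the left table); where course_id has no match in courses, the course columns become NULL. Walk through each enrollment:
  - enrollment 1 (Karen): course_id=NULL, no match -> kept with NULL
  - enrollment 2 (Tina): course_id=2 -> matches Physics
  - enrollment 3 (Jack): course_id=5 -> matches Databases
  - enrollment 4 (Olivia): course_id=3 -> matches Calculus
  - enrollment 5 (Mia): course_id=3 -> matches Calculus
  - enrollment 6 (Nate): course_id=NULL, no match -> kept with NULL
  - enrollment 7 (Quinn): course_id=1 -> matches History
  - enrollment 8 (Yara): course_id=3 -> matches Calculus
All 8 rows appear; 2 have NULL course.

SQL:
SELECT a.student, b.title AS course
FROM enrollments a
LEFT JOIN courses b ON a.course_id = b.id

Result:
student | course   
--------+----------
Karen   | NULL     
Tina    | Physics  
Jack    | Databases
Olivia  | Calculus 
Mia     | Calculus 
Nate    | NULL     
Quinn   | History  
Yara    | Calculus 


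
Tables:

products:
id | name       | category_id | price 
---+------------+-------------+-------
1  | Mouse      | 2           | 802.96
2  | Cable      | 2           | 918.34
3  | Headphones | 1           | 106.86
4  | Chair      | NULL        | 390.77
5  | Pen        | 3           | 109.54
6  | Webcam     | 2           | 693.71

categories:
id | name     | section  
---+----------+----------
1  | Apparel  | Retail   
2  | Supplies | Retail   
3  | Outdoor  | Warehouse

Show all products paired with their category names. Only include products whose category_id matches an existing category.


INNER JOIN keeps only products rows whose category_id matches an id in categories. Walk through each product:
  - product 1 (Mouse): category_id=2 -> matches Supplies
  - product 2 (Cable): category_id=2 -> matches Supplies
  - product 3 (Headphones): category_id=1 -> matches Apparel
  - product 4 (Chair): category_id=NULL, no match -> dropped
  - product 5 (Pen): category_id=3 -> matches Outdoor
  - product 6 (Webcam): category_id=2 -> matches Supplies
So 1 of 6 rows is dropped.

SQL:
SELECT a.name, b.name AS category
FROM products a
INNER JOIN categories b ON a.category_id = b.id

Result:
name       | category
-----------+---------
Mouse      | Supplies
Cable      | Supplies
Headphones | Apparel 
Pen        | Outdoor 
Webcam     | Supplies


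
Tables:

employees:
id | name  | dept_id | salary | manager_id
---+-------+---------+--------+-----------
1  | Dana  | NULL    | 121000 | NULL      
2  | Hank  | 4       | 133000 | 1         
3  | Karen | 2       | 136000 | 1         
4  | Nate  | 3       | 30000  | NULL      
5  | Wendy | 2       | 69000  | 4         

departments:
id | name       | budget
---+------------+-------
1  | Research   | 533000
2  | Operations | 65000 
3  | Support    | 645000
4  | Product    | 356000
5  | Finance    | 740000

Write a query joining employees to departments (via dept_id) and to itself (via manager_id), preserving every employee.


Two LEFT JOINs from the same base table employees: one to departments via dept_id, one to employees itself via manager_id. Both are LEFT so every employee is preserved.
Match against departments:
  - employee 1 (Dana): dept_id=NULL, no match -> kept with NULL
  - employee 2 (Hank): dept_id=4 -> matches Product
  - employee 3 (Karen): dept_id=2 -> matches Operations
  - employee 4 (Nate): dept_id=3 -> matches Support
  - employee 5 (Wendy): dept_id=2 -> matches Operations
Match against employees (self):
  - employee 1 (Dana): manager_id=NULL -> NULL
  - employee 2 (Hank): manager_id=1 -> Dana
  - employee 3 (Karen): manager_id=1 -> Dana
  - employee 4 (Nate): manager_id=NULL -> NULL
  - employee 5 (Wendy): manager_id=4 -> Nate

SQL:
SELECT a.name, b.name AS department, c.name AS manager
FROM employees a
LEFT JOIN departments b ON a.dept_id = b.id
LEFT JOIN employees c ON a.manager_id = c.id

Result:
name  | department | manager
------+------------+--------
Dana  | NULL       | NULL   
Hank  | Product    | Dana   
Karen | Operations | Dana   
Nate  | Support    | NULL   
Wendy | Operations | Nate   


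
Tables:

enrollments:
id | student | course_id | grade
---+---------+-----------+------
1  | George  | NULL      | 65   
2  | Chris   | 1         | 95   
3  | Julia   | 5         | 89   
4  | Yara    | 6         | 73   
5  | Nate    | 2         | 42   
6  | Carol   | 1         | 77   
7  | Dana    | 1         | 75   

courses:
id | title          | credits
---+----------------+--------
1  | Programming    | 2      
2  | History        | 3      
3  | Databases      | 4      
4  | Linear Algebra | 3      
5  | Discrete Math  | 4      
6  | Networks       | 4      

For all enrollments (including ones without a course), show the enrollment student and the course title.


LEFT JOIN keeps every row from enrollments (the left table); where course_id has no match in courses, the course columns become NULL. Walk through each enrollment:
  - enrollment 1 (George): course_id=NULL, no match -> kept with NULL
  - enrollment 2 (Chris): course_id=1 -> matches Programming
  - enrollment 3 (Julia): course_id=5 -> matches Discrete Math
  - enrollment 4 (Yara): course_id=6 -> matches Networks
  - enrollment 5 (Nate): course_id=2 -> matches History
  - enrollment 6 (Carol): course_id=1 -> matches Programming
  - enrollment 7 (Dana): course_id=1 -> matches Programming
All 7 rows appear; 1 has NULL course.

SQL:
SELECT a.student, b.title AS course
FROM enrollments a
LEFT JOIN courses b ON a.course_id = b.id

Result:
student | course       
--------+--------------
George  | NULL         
Chris   | Programming  
Julia   | Discrete Math
Yara    | Networks     
Nate    | History      
Carol   | Programming  
Dana    | Programming  


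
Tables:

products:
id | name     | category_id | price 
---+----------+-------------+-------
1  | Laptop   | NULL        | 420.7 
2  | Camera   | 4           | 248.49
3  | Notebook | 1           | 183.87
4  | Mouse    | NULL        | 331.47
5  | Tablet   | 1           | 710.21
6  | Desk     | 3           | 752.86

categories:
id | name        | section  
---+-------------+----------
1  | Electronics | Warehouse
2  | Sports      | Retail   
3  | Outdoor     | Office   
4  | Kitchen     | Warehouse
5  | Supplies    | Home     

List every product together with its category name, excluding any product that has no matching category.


INNER JOIN keeps only products rows whose category_id matches an id in categories. Walk through each product:
  - product 1 (Laptop): category_id=NULL, no match -> dropped
  - product 2 (Camera): category_id=4 -> matches Kitchen
  - product 3 (Notebook): category_id=1 -> matches Electronics
  - product 4 (Mouse): category_id=NULL, no match -> dropped
  - product 5 (Tablet): category_id=1 -> matches Electronics
  - product 6 (Desk): category_id=3 -> matches Outdoor
So 2 of 6 rows are dropped.

SQL:
SELECT a.name, b.name AS category
FROM products a
INNER JOIN categories b ON a.category_id = b.id

Result:
name     | category   
---------+------------
Camera   | Kitchen    
Notebook | Electronics
Tablet   | Electronics
Desk     | Outdoor    


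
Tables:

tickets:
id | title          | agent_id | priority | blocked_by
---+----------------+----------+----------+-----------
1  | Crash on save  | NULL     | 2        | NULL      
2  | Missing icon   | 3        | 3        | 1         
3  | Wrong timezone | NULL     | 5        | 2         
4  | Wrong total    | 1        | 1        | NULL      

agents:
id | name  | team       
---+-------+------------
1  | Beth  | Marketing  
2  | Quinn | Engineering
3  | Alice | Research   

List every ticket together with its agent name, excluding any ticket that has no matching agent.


INNER JOIN keeps only tickets rows whose agent_id matches an id in agents. Walk through each ticket:
  - ticket 1 (Crash on save): agent_id=NULL, no match -> dropped
  - ticket 2 (Missing icon): agent_id=3 -> matches Alice
  - ticket 3 (Wrong timezone): agent_id=NULL, no match -> dropped
  - ticket 4 (Wrong total): agent_id=1 -> matches Beth
So 2 of 4 rows are dropped.

SQL:
SELECT a.title, b.name AS agent
FROM tickets a
INNER JOIN agents b ON a.agent_id = b.id

Result:
title        | agent
-------------+------
Missing icon | Alice
Wrong total  | Beth 


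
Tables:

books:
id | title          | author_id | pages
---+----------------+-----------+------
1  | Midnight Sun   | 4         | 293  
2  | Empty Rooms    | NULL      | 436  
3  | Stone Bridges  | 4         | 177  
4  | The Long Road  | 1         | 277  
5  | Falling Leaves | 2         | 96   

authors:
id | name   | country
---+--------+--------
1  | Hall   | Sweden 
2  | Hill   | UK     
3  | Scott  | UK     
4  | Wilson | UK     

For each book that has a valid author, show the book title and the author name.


INNER JOIN keeps only books rows whose author_id matches an id in authors. Walk through each book:
  - book 1 (Midnight Sun): author_id=4 -> matches Wilson
  - book 2 (Empty Rooms): author_id=NULL, no match -> dropped
  - book 3 (Stone Bridges): author_id=4 -> matches Wilson
  - book 4 (The Long Road): author_id=1 -> matches Hall
  - book 5 (Falling Leaves): author_id=2 -> matches Hill
So 1 of 5 rows is dropped.

SQL:
SELECT a.title, b.name AS author
FROM books a
INNER JOIN authors b ON a.author_id = b.id

Result:
title          | author
---------------+-------
Midnight Sun   | Wilson
Stone Bridges  | Wilson
The Long Road  | Hall  
Falling Leaves | Hill  


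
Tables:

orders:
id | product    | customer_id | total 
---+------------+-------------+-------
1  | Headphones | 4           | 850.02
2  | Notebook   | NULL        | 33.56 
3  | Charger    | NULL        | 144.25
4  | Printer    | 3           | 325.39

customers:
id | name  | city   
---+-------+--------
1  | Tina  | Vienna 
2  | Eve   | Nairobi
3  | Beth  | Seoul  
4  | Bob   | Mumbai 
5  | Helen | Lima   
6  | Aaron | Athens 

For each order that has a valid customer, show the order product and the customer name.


INNER JOIN keeps only orders rows whose customer_id matches an id in customers. Walk through each order:
  - order 1 (Headphones): customer_id=4 -> matches Bob
  - order 2 (Notebook): customer_id=NULL, no match -> dropped
  - order 3 (Charger): customer_id=NULL, no match -> dropped
  - order 4 (Printer): customer_id=3 -> matches Beth
So 2 of 4 rows are dropped.

SQL:
SELECT a.product, b.name AS customer
FROM orders a
INNER JOIN customers b ON a.customer_id = b.id

Result:
product    | customer
-----------+---------
Headphones | Bob     
Printer    | Beth    


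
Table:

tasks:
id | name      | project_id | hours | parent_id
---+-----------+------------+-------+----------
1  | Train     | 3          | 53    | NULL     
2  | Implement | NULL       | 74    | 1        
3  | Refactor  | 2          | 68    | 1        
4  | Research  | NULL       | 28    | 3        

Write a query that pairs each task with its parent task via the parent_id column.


This is a self-join: tasks is joined to a second copy of itself, matching each row's parent_id to another row's id. Use LEFT JOIN so rows with parent_id=NULL are kept.
  - task 1 (Train): parent_id=NULL -> NULL
  - task 2 (Implement): parent_id=1 -> Train
  - task 3 (Refactor): parent_id=1 -> Train
  - task 4 (Research): parent_id=3 -> Refactor

SQL:
SELECT a.name AS item, b.name AS parent
FROM tasks a
LEFT JOIN tasks b ON a.parent_id = b.id

Result:
item      | parent  
----------+---------
Train     | NULL    
Implement | Train   
Refactor  | Train   
Research  | Refactor


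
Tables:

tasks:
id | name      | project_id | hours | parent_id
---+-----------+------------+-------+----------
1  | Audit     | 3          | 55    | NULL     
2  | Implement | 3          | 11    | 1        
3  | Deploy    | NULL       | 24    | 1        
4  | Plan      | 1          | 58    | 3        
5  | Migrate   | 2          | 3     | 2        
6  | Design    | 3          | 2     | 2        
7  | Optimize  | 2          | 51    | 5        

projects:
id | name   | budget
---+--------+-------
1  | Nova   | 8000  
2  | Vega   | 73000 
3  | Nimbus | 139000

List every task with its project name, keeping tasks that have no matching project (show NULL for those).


LEFT JOIN keeps every row from tasks (the left table); where project_id has no match in projects, the project columns become NULL. Walk through each task:
  - task 1 (Audit): project_id=3 -> matches Nimbus
  - task 2 (Implement): project_id=3 -> matches Nimbus
  - task 3 (Deploy): project_id=NULL, no match -> kept with NULL
  - task 4 (Plan): project_id=1 -> matches Nova
  - task 5 (Migrate): project_id=2 -> matches Vega
  - task 6 (Design): project_id=3 -> matches Nimbus
  - task 7 (Optimize): project_id=2 -> matches Vega
All 7 rows appear; 1 has NULL project.

SQL:
SELECT a.name, b.name AS project
FROM tasks a
LEFT JOIN projects b ON a.project_id = b.id

Result:
name      | project
----------+--------
Audit     | Nimbus 
Implement | Nimbus 
Deploy    | NULL   
Plan      | Nova   
Migrate   | Vega   
Design    | Nimbus 
Optimize  | Vega   


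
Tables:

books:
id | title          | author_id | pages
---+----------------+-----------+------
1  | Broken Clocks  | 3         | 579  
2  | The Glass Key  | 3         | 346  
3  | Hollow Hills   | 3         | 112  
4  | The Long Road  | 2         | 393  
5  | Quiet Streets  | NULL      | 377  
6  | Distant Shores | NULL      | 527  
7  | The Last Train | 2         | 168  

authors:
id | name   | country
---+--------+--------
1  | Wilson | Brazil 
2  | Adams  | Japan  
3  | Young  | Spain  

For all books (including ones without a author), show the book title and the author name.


LEFT JOIN keeps every row from books (the left table); where author_id has no match in authors, the author columns become NULL. Walk through each book:
  - book 1 (Broken Clocks): author_id=3 -> matches Young
  - book 2 (The Glass Key): author_id=3 -> matches Young
  - book 3 (Hollow Hills): author_id=3 -> matches Young
  - book 4 (The Long Road): author_id=2 -> matches Adams
  - book 5 (Quiet Streets): author_id=NULL, no match -> kept with NULL
  - book 6 (Distant Shores): author_id=NULL, no match -> kept with NULL
  - book 7 (The Last Train): author_id=2 -> matches Adams
All 7 rows appear; 2 have NULL author.

SQL:
SELECT a.title, b.name AS author
FROM books a
LEFT JOIN authors b ON a.author_id = b.id

Result:
title          | author
---------------+-------
Broken Clocks  | Young 
The Glass Key  | Young 
Hollow Hills   | Young 
The Long Road  | Adams 
Quiet Streets  | NULL  
Distant Shores | NULL  
The Last Train | Adams 


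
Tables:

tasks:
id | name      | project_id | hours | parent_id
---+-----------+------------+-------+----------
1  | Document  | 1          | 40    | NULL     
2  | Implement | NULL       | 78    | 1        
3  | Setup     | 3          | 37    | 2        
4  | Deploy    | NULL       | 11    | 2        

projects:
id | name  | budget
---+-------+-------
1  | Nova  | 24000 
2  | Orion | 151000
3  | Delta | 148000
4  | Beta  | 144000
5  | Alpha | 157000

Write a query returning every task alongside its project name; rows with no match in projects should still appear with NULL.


LEFT JOIN keeps every row from tasks (the left table); where project_id has no match in projects, the project columns become NULL. Walk through each task:
  - task 1 (Document): project_id=1 -> matches Nova
  - task 2 (Implement): project_id=NULL, no match -> kept with NULL
  - task 3 (Setup): project_id=3 -> matches Delta
  - task 4 (Deploy): project_id=NULL, no match -> kept with NULL
All 4 rows appear; 2 have NULL project.

SQL:
SELECT a.name, b.name AS project
FROM tasks a
LEFT JOIN projects b ON a.project_id = b.id

Result:
name      | project
----------+--------
Document  | Nova   
Implement | NULL   
Setup     | Delta  
Deploy    | NULL   


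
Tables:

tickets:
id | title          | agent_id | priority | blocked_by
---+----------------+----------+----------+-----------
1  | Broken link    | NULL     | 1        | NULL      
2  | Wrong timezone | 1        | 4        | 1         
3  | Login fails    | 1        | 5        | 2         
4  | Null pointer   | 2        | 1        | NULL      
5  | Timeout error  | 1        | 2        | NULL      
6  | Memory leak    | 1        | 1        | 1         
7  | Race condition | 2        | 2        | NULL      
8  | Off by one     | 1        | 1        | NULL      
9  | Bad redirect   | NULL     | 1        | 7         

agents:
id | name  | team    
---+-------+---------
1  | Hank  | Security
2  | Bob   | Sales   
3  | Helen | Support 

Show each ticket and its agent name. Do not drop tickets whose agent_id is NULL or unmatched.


LEFT JOIN keeps every row from tickets (the left table); where agent_id has no match in agents, the agent columns become NULL. Walk through each ticket:
  - ticket 1 (Broken link): agent_id=NULL, no match -> kept with NULL
  - ticket 2 (Wrong timezone): agent_id=1 -> matches Hank
  - ticket 3 (Login fails): agent_id=1 -> matches Hank
  - ticket 4 (Null pointer): agent_id=2 -> matches Bob
  - ticket 5 (Timeout error): agent_id=1 -> matches Hank
  - ticket 6 (Memory leak): agent_id=1 -> matches Hank
  - ticket 7 (Race condition): agent_id=2 -> matches Bob
  - ticket 8 (Off by one): agent_id=1 -> matches Hank
  - ticket 9 (Bad redirect): agent_id=NULL, no match -> kept with NULL
All 9 rows appear; 2 have NULL agent.

SQL:
SELECT a.title, b.name AS agent
FROM tickets a
LEFT JOIN agents b ON a.agent_id = b.id

Result:
title          | agent
---------------+------
Broken link    | NULL 
Wrong timezone | Hank 
Login fails    | Hank 
Null pointer   | Bob  
Timeout error  | Hank 
Memory leak    | Hank 
Race condition | Bob  
Off by one     | Hank 
Bad redirect   | NULL 


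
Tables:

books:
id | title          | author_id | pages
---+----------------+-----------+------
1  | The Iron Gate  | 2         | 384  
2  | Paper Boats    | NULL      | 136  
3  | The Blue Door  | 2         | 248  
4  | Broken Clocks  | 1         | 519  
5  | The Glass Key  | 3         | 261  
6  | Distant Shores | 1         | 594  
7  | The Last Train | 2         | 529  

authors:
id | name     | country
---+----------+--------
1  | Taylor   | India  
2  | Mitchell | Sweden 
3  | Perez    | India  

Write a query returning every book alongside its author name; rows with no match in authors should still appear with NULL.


LEFT JOIN keeps every row from books (the left table); where author_id has no match in authors, the author columns become NULL. Walk through each book:
  - book 1 (The Iron Gate): author_id=2 -> matches Mitchell
  - book 2 (Paper Boats): author_id=NULL, no match -> kept with NULL
  - book 3 (The Blue Door): author_id=2 -> matches Mitchell
  - book 4 (Broken Clocks): author_id=1 -> matches Taylor
  - book 5 (The Glass Key): author_id=3 -> matches Perez
  - book 6 (Distant Shores): author_id=1 -> matches Taylor
  - book 7 (The Last Train): author_id=2 -> matches Mitchell
All 7 rows appear; 1 has NULL author.

SQL:
SELECT a.title, b.name AS author
FROM books a
LEFT JOIN authors b ON a.author_id = b.id

Result:
title          | author  
---------------+---------
The Iron Gate  | Mitchell
Paper Boats    | NULL    
The Blue Door  | Mitchell
Broken Clocks  | Taylor  
The Glass Key  | Perez   
Distant Shores | Taylor  
The Last Train | Mitchell


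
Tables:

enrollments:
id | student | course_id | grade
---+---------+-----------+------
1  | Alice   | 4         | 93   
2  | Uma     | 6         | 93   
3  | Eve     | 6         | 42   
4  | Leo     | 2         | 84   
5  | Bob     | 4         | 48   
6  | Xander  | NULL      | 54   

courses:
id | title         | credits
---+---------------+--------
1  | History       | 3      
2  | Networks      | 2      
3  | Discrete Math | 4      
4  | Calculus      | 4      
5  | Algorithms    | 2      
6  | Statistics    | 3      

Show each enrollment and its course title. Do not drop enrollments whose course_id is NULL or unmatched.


LEFT JOIN keeps every row from enrollments (the left table); where course_id has no match in courses, the course columns become NULL. Walk through each enrollment:
  - enrollment 1 (Alice): course_id=4 -> matches Calculus
  - enrollment 2 (Uma): course_id=6 -> matches Statistics
  - enrollment 3 (Eve): course_id=6 -> matches Statistics
  - enrollment 4 (Leo): course_id=2 -> matches Networks
  - enrollment 5 (Bob): course_id=4 -> matches Calculus
  - enrollment 6 (Xander): course_id=NULL, no match -> kept with NULL
All 6 rows appear; 1 has NULL course.

SQL:
SELECT a.student, b.title AS course
FROM enrollments a
LEFT JOIN courses b ON a.course_id = b.id

Result:
student | course    
--------+-----------
Alice   | Calculus  
Uma     | Statistics
Eve     | Statistics
Leo     | Networks  
Bob     | Calculus  
Xander  | NULL      


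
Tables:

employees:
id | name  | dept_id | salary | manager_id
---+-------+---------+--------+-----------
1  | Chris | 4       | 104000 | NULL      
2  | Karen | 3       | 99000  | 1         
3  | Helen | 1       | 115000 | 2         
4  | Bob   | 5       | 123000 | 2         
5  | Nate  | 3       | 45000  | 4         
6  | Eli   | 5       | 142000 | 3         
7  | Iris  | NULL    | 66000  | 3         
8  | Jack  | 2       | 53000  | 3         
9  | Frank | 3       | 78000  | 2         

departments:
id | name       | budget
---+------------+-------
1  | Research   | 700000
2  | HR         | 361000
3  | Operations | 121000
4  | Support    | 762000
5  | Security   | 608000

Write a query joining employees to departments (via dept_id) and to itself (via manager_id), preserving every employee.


Two LEFT JOINs from the same base table employees: one to departments via dept_id, one to employees itself via manager_id. Both are LEFT so every employee is preserved.
Match against departments:
  - employee 1 (Chris): dept_id=4 -> matches Support
  - employee 2 (Karen): dept_id=3 -> matches Operations
  - employee 3 (Helen): dept_id=1 -> matches Research
  - employee 4 (Bob): dept_id=5 -> matches Security
  - employee 5 (Nate): dept_id=3 -> matches Operations
  - employee 6 (Eli): dept_id=5 -> matches Security
  - employee 7 (Iris): dept_id=NULL, no match -> kept with NULL
  - employee 8 (Jack): dept_id=2 -> matches HR
  - employee 9 (Frank): dept_id=3 -> matches Operations
Match against employees (self):
  - employee 1 (Chris): manager_id=NULL -> NULL
  - employee 2 (Karen): manager_id=1 -> Chris
  - employee 3 (Helen): manager_id=2 -> Karen
  - employee 4 (Bob): manager_id=2 -> Karen
  - employee 5 (Nate): manager_id=4 -> Bob
  - employee 6 (Eli): manager_id=3 -> Helen
  - employee 7 (Iris): manager_id=3 -> Helen
  - employee 8 (Jack): manager_id=3 -> Helen
  - employee 9 (Frank): manager_id=2 -> Karen

SQL:
SELECT a.name, b.name AS department, c.name AS manager
FROM employees a
LEFT JOIN departments b ON a.dept_id = b.id
LEFT JOIN employees c ON a.manager_id = c.id

Result:
name  | department | manager
------+------------+--------
Chris | Support    | NULL   
Karen | Operations | Chris  
Helen | Research   | Karen  
Bob   | Security   | Karen  
Nate  | Operations | Bob    
Eli   | Security   | Helen  
Iris  | NULL       | Helen  
Jack  | HR         | Helen  
Frank | Operations | Karen  


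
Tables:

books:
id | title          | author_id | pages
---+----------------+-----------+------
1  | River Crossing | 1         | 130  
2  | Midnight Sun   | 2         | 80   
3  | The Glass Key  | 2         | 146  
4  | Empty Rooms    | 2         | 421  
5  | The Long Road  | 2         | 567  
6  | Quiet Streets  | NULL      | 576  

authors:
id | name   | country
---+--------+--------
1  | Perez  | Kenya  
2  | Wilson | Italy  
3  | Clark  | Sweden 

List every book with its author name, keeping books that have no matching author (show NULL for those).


LEFT JOIN keeps every row from books (the left table); where author_id has no match in authors, the author columns become NULL. Walk through each book:
  - book 1 (River Crossing): author_id=1 -> matches Perez
  - book 2 (Midnight Sun): author_id=2 -> matches Wilson
  - book 3 (The Glass Key): author_id=2 -> matches Wilson
  - book 4 (Empty Rooms): author_id=2 -> matches Wilson
  - book 5 (The Long Road): author_id=2 -> matches Wilson
  - book 6 (Quiet Streets): author_id=NULL, no match -> kept with NULL
All 6 rows appear; 1 has NULL author.

SQL:
SELECT a.title, b.name AS author
FROM books a
LEFT JOIN authors b ON a.author_id = b.id

Result:
title          | author
---------------+-------
River Crossing | Perez 
Midnight Sun   | Wilson
The Glass Key  | Wilson
Empty Rooms    | Wilson
The Long Road  | Wilson
Quiet Streets  | NULL  


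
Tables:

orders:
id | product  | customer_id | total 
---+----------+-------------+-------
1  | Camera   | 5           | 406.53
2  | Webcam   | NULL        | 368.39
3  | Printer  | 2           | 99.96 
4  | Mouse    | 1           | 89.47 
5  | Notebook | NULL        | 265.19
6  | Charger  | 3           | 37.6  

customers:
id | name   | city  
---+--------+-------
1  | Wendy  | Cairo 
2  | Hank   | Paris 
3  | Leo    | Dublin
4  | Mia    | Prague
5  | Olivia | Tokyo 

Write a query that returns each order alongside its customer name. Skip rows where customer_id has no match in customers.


INNER JOIN keeps only orders rows whose customer_id matches an id in customers. Walk through each order:
  - order 1 (Camera): customer_id=5 -> matches Olivia
  - order 2 (Webcam): customer_id=NULL, no match -> dropped
  - order 3 (Printer): customer_id=2 -> matches Hank
  - order 4 (Mouse): customer_id=1 -> matches Wendy
  - order 5 (Notebook): customer_id=NULL, no match -> dropped
  - order 6 (Charger): customer_id=3 -> matches Leo
So 2 of 6 rows are dropped.

SQL:
SELECT a.product, b.name AS customer
FROM orders a
INNER JOIN customers b ON a.customer_id = b.id

Result:
product | customer
--------+---------
Camera  | Olivia  
Printer | Hank    
Mouse   | Wendy   
Charger | Leo     


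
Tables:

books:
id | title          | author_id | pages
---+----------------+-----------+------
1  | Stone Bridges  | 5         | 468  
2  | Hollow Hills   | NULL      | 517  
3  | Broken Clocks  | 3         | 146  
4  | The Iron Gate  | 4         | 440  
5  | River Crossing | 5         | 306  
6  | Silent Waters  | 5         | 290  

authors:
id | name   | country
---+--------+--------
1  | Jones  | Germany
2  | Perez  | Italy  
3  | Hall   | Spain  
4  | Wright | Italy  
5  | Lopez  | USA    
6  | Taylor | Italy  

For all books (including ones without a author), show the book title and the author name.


LEFT JOIN keeps every row from books (the left table); where author_id has no match in authors, the author columns become NULL. Walk through each book:
  - book 1 (Stone Bridges): author_id=5 -> matches Lopez
  - book 2 (Hollow Hills): author_id=NULL, no match -> kept with NULL
  - book 3 (Broken Clocks): author_id=3 -> matches Hall
  - book 4 (The Iron Gate): author_id=4 -> matches Wright
  - book 5 (River Crossing): author_id=5 -> matches Lopez
  - book 6 (Silent Waters): author_id=5 -> matches Lopez
All 6 rows appear; 1 has NULL author.

SQL:
SELECT a.title, b.name AS author
FROM books a
LEFT JOIN authors b ON a.author_id = b.id

Result:
title          | author
---------------+-------
Stone Bridges  | Lopez 
Hollow Hills   | NULL  
Broken Clocks  | Hall  
The Iron Gate  | Wright
River Crossing | Lopez 
Silent Waters  | Lopez 


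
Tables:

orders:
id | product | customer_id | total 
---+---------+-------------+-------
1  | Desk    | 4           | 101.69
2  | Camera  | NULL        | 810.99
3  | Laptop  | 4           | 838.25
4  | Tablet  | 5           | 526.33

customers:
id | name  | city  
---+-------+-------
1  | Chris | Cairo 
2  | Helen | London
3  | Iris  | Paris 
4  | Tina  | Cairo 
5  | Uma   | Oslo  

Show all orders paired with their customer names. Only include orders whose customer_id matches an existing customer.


INNER JOIN keeps only orders rows whose customer_id matches an id in customers. Walk through each order:
  - order 1 (Desk): customer_id=4 -> matches Tina
  - order 2 (Camera): customer_id=NULL, no match -> dropped
  - order 3 (Laptop): customer_id=4 -> matches Tina
  - order 4 (Tablet): customer_id=5 -> matches Uma
So 1 of 4 rows is dropped.

SQL:
SELECT a.product, b.name AS customer
FROM orders a
INNER JOIN customers b ON a.customer_id = b.id

Result:
product | customer
--------+---------
Desk    | Tina    
Laptop  | Tina    
Tablet  | Uma     


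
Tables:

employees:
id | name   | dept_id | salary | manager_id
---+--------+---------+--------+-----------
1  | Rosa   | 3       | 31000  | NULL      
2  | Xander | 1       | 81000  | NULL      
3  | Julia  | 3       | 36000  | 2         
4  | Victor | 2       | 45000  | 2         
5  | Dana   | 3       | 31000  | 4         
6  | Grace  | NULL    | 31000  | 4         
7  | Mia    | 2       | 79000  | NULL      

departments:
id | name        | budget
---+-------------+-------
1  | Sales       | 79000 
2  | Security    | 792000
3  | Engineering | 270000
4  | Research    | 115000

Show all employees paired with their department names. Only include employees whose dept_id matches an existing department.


INNER JOIN keeps only employees rows whose dept_id matches an id in departments. Walk through each employee:
  - employee 1 (Rosa): dept_id=3 -> matches Engineering
  - employee 2 (Xander): dept_id=1 -> matches Sales
  - employee 3 (Julia): dept_id=3 -> matches Engineering
  - employee 4 (Victor): dept_id=2 -> matches Security
  - employee 5 (Dana): dept_id=3 -> matches Engineering
  - employee 6 (Grace): dept_id=NULL, no match -> dropped
  - employee 7 (Mia): dept_id=2 -> matches Security
So 1 of 7 rows is dropped.

SQL:
SELECT a.name, b.name AS department
FROM employees a
INNER JOIN departments b ON a.dept_id = b.id

Result:
name   | department 
-------+------------
Rosa   | Engineering
Xander | Sales      
Julia  | Engineering
Victor | Security   
Dana   | Engineering
Mia    | Security   


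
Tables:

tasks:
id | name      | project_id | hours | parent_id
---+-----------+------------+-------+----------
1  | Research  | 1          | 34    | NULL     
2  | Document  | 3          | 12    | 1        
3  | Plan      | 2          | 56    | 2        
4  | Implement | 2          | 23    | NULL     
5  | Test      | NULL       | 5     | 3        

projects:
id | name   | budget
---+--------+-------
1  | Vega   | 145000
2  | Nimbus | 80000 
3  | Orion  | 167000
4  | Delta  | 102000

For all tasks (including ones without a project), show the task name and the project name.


LEFT JOIN keeps every row from tasks (the left table); where project_id has no match in projects, the project columns become NULL. Walk through each task:
  - task 1 (Research): project_id=1 -> matches Vega
  - task 2 (Document): project_id=3 -> matches Orion
  - task 3 (Plan): project_id=2 -> matches Nimbus
  - task 4 (Implement): project_id=2 -> matches Nimbus
  - task 5 (Test): project_id=NULL, no match -> kept with NULL
All 5 rows appear; 1 has NULL project.

SQL:
SELECT a.name, b.name AS project
FROM tasks a
LEFT JOIN projects b ON a.project_id = b.id

Result:
name      | project
----------+--------
Research  | Vega   
Document  | Orion  
Plan      | Nimbus 
Implement | Nimbus 
Test      | NULL   


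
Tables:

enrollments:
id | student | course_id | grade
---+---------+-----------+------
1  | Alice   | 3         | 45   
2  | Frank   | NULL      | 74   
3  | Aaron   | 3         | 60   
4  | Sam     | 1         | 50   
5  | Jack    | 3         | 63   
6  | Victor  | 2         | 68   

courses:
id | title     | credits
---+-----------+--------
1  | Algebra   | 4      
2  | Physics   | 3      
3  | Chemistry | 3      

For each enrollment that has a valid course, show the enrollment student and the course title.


INNER JOIN keeps only enrollments rows whose course_id matches an id in courses. Walk through each enrollment:
  - enrollment 1 (Alice): course_id=3 -> matches Chemistry
  - enrollment 2 (Frank): course_id=NULL, no match -> dropped
  - enrollment 3 (Aaron): course_id=3 -> matches Chemistry
  - enrollment 4 (Sam): course_id=1 -> matches Algebra
  - enrollment 5 (Jack): course_id=3 -> matches Chemistry
  - enrollment 6 (Victor): course_id=2 -> matches Physics
So 1 of 6 rows is dropped.

SQL:
SELECT a.student, b.title AS course
FROM enrollments a
INNER JOIN courses b ON a.course_id = b.id

Result:
student | course   
--------+----------
Alice   | Chemistry
Aaron   | Chemistry
Sam     | Algebra  
Jack    | Chemistry
Victor  | Physics  


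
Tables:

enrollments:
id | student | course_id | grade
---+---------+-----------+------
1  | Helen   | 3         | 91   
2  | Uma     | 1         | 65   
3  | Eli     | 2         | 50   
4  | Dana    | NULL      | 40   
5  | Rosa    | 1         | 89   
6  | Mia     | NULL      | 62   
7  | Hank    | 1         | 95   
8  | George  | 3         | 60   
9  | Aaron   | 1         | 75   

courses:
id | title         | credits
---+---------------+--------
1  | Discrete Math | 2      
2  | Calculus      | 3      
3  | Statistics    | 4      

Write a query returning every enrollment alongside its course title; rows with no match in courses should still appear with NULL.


LEFT JOIN keeps every row from enrollments (the left table); where course_id has no match in courses, the course columns become NULL. Walk through each enrollment:
  - enrollment 1 (Helen): course_id=3 -> matches Statistics
  - enrollment 2 (Uma): course_id=1 -> matches Discrete Math
  - enrollment 3 (Eli): course_id=2 -> matches Calculus
  - enrollment 4 (Dana): course_id=NULL, no match -> kept with NULL
  - enrollment 5 (Rosa): course_id=1 -> matches Discrete Math
  - enrollment 6 (Mia): course_id=NULL, no match -> kept with NULL
  - enrollment 7 (Hank): course_id=1 -> matches Discrete Math
  - enrollment 8 (George): course_id=3 -> matches Statistics
  - enrollment 9 (Aaron): course_id=1 -> matches Discrete Math
All 9 rows appear; 2 have NULL course.

SQL:
SELECT a.student, b.title AS course
FROM enrollments a
LEFT JOIN courses b ON a.course_id = b.id

Result:
student | course       
--------+--------------
Helen   | Statistics   
Uma     | Discrete Math
Eli     | Calculus     
Dana    | NULL         
Rosa    | Discrete Math
Mia     | NULL         
Hank    | Discrete Math
George  | Statistics   
Aaron   | Discrete Math


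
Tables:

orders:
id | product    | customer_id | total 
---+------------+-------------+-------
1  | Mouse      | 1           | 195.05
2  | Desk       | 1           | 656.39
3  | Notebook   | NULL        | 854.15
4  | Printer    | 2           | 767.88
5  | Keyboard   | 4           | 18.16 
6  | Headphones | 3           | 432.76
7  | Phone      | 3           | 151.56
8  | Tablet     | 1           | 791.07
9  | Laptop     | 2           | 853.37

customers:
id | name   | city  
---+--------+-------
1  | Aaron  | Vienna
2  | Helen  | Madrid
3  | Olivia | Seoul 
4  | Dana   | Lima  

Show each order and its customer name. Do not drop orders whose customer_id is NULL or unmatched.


LEFT JOIN keeps every row from orders (the left table); where customer_id has no match in customers, the customer columns become NULL. Walk through each order:
  - order 1 (Mouse): customer_id=1 -> matches Aaron
  - order 2 (Desk): customer_id=1 -> matches Aaron
  - order 3 (Notebook): customer_id=NULL, no match -> kept with NULL
  - order 4 (Printer): customer_id=2 -> matches Helen
  - order 5 (Keyboard): customer_id=4 -> matches Dana
  - order 6 (Headphones): customer_id=3 -> matches Olivia
  - order 7 (Phone): customer_id=3 -> matches Olivia
  - order 8 (Tablet): customer_id=1 -> matches Aaron
  - order 9 (Laptop): customer_id=2 -> matches Helen
All 9 rows appear; 1 has NULL customer.

SQL:
SELECT a.product, b.name AS customer
FROM orders a
LEFT JOIN customers b ON a.customer_id = b.id

Result:
product    | customer
-----------+---------
Mouse      | Aaron   
Desk       | Aaron   
Notebook   | NULL    
Printer    | Helen   
Keyboard   | Dana    
Headphones | Olivia  
Phone      | Olivia  
Tablet     | Aaron   
Laptop     | Helen   


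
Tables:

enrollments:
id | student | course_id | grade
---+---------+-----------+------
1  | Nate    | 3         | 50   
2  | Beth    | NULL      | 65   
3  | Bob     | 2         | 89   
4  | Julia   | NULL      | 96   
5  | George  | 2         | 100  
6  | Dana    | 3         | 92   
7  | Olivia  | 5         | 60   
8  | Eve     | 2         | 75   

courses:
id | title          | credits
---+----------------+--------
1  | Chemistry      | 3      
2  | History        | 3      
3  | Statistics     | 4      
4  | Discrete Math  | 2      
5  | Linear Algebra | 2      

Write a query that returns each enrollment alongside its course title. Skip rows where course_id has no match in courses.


INNER JOIN keeps only enrollments rows whose course_id matches an id in courses. Walk through each enrollment:
  - enrollment 1 (Nate): course_id=3 -> matches Statistics
  - enrollment 2 (Beth): course_id=NULL, no match -> dropped
  - enrollment 3 (Bob): course_id=2 -> matches History
  - enrollment 4 (Julia): course_id=NULL, no match -> dropped
  - enrollment 5 (George): course_id=2 -> matches History
  - enrollment 6 (Dana): course_id=3 -> matches Statistics
  - enrollment 7 (Olivia): course_id=5 -> matches Linear Algebra
  - enrollment 8 (Eve): course_id=2 -> matches History
So 2 of 8 rows are dropped.

SQL:
SELECT a.student, b.title AS course
FROM enrollments a
INNER JOIN courses b ON a.course_id = b.id

Result:
student | course        
--------+---------------
Nate    | Statistics    
Bob     | History       
George  | History       
Dana    | Statistics    
Olivia  | Linear Algebra
Eve     | History       
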